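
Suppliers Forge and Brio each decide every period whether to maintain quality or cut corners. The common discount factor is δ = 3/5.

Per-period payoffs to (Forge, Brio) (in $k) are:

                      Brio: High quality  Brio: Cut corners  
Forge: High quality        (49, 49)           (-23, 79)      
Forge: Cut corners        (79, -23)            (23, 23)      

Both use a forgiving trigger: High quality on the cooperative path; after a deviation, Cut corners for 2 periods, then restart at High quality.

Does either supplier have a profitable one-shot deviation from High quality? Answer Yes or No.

Yes

A one-shot deviation gives 79 now, then 23 for 2 periods, then back to 49.
Gain from deviating: (79−49) today; loss: (49−23) in each of the next 2 periods.
No-deviation condition: (49−23)(δ+…+δ^2) ≥ 79−49, i.e. δ+…+δ^2 ≥ 15/13.
At δ = 3/5: δ+…+δ^2 = 0.9600 < 1.1538.
So cooperation is not sustainable.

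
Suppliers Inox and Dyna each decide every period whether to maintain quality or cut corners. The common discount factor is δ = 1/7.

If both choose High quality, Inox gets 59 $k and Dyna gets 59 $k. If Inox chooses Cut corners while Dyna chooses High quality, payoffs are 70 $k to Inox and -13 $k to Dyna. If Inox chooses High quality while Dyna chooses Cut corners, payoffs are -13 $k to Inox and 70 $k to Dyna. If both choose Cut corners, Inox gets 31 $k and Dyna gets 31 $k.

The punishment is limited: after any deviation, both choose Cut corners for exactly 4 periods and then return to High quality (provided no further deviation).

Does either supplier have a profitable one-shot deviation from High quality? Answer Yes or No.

Yes

IC: δ+…+δ^4 ≥ (70−59)/(59−31) = 11/28.
At δ = 1/7: partial sum = 0.1666 < 0.3929. Cooperation not sustainable.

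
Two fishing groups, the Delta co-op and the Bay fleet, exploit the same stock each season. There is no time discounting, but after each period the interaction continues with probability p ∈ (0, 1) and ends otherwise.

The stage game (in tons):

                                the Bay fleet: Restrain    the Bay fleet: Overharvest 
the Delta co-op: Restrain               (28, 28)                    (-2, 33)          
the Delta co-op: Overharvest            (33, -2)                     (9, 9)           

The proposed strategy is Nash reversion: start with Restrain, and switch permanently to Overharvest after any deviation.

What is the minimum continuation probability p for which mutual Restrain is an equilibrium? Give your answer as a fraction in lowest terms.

Expected cooperation value is 28 + p·28 + p²·28 + … = 28/(1−p); deviation gives 33 + p·9/(1−p).
28 ≥ 33(1−p) + 9p ⇒ 24p ≥ 5 ⇒ p ≥ 5/24.

5/24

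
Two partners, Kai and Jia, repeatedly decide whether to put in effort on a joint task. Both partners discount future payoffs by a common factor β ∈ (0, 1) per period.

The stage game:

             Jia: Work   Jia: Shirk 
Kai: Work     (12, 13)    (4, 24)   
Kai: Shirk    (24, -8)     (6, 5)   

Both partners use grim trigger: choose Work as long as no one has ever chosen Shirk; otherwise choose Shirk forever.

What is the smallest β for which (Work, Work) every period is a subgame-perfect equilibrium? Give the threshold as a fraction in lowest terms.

For Kai: deviation gain 24−12 = 12, per-period punishment loss 12−6 = 6. IC gives β ≥ 12/18 = 2/3.
For Jia: gain 11, loss 8 per period, so β ≥ 11/19.
The tighter constraint is Kai's, so cooperation needs β ≥ 2/3.

2/3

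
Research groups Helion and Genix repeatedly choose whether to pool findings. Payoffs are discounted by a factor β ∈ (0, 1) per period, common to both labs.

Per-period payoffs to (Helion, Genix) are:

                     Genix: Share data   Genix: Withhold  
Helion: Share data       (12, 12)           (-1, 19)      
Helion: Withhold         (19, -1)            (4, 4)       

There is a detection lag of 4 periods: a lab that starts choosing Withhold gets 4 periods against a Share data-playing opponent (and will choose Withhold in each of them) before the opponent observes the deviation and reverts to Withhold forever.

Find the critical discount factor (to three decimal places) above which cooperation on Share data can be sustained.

A deviator earns 19 for 4 periods, then 4 forever; cooperating earns 12 forever. Multiplying the IC by (1−β):
12 ≥ 19(1−β^4) + 4β^4, so 15·β^4 ≥ 7 and β^4 ≥ 7/15.
β ≥ (7/15)^(1/4) ≈ 0.827.

0.827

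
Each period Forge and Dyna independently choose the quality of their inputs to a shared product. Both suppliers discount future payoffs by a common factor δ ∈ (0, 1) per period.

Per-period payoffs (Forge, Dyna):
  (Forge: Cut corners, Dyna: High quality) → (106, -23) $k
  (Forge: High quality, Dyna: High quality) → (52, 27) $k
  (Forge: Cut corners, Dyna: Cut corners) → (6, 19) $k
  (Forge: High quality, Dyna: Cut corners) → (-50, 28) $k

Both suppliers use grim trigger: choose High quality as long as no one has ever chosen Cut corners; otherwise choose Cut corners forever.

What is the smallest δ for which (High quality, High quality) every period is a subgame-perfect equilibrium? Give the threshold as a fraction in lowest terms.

27/50

Forge: cooperation gives 52 each period; deviation gives 106 once then 6 forever.
  52/(1−δ) ≥ 106 + 6δ/(1−δ) ⇒ δ ≥ 54/100 = 27/50.
Dyna: cooperation gives 27 each period; deviation gives 28 once then 19 forever.
  δ ≥ 1/9.
Both must hold, so the binding constraint is Forge's: δ ≥ 27/50.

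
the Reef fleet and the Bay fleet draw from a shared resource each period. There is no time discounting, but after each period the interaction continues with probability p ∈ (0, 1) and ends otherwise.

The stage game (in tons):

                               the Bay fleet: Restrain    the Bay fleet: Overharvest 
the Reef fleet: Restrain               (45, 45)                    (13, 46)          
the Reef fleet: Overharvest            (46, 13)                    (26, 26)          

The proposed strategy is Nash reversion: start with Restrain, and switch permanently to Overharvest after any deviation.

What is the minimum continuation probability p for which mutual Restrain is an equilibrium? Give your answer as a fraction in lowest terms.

1/20

With no time discounting, the continuation probability p plays the role of the discount factor.
Grim-trigger IC: 45/(1−p) ≥ 46 + 26p/(1−p) ⇒ p ≥ (46−45)/(46−26) = 1/20.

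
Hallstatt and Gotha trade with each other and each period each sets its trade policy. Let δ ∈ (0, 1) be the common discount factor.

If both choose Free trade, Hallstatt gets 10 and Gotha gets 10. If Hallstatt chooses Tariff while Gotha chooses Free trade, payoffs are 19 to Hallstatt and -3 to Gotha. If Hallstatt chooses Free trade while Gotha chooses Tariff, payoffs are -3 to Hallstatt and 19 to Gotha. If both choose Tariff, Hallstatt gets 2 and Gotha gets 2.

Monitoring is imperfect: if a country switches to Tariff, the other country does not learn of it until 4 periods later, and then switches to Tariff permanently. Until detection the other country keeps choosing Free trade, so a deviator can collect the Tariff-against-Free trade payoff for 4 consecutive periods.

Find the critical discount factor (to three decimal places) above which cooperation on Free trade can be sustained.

A deviator earns 19 for 4 periods, then 2 forever; cooperating earns 10 forever. Multiplying the IC by (1−δ):
10 ≥ 19(1−δ^4) + 2δ^4, so 17·δ^4 ≥ 9 and δ^4 ≥ 9/17.
δ ≥ (9/17)^(1/4) ≈ 0.853.

0.853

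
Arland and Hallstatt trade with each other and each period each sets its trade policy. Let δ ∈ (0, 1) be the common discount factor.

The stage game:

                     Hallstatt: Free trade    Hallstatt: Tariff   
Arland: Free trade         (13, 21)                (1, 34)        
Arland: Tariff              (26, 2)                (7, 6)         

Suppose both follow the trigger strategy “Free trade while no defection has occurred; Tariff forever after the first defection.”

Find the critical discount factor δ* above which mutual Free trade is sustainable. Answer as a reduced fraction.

For Arland: deviation gain 26−13 = 13, per-period punishment loss 13−7 = 6. IC gives δ ≥ 13/19.
For Hallstatt: gain 13, loss 15 per period, so δ ≥ 13/28.
The tighter constraint is Arland's, so cooperation needs δ ≥ 13/19.

13/19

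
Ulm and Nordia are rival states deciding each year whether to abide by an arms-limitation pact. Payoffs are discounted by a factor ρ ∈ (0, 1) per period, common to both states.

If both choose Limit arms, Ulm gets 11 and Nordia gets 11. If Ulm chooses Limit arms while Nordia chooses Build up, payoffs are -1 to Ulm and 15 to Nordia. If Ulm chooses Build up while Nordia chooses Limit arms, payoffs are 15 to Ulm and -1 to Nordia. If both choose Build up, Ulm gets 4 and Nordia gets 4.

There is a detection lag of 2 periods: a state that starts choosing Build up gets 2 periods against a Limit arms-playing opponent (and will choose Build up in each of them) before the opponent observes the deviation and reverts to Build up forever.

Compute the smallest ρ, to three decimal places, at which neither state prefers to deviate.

0.603

Deviating for the 2 undetected periods gains 15−11 = 4 per period over cooperation, then loses 11−4 = 7 per period forever once punishment starts.
Gain: 4(1 + ρ + … + ρ^1); loss: 7·ρ^2/(1−ρ).
No profitable deviation ⇔ 4(1−ρ^2) ≤ 7·ρ^2, i.e. ρ^2 ≥ 4/(4+7) = 4/11.
Hence ρ ≥ (4/11)^(1/2) ≈ 0.603.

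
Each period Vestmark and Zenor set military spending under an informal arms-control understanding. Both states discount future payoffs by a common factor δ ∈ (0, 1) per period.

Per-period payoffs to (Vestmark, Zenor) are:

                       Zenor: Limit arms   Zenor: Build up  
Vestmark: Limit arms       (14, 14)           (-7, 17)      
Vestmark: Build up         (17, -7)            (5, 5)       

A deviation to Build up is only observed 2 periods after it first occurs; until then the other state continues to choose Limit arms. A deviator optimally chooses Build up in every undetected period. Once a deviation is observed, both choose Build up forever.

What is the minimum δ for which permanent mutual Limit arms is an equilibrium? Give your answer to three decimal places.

Deviating for the 2 undetected periods gains 17−14 = 3 per period over cooperation, then loses 14−5 = 9 per period forever once punishment starts.
Gain: 3(1 + δ + … + δ^1); loss: 9·δ^2/(1−δ).
No profitable deviation ⇔ 3(1−δ^2) ≤ 9·δ^2, i.e. δ^2 ≥ 3/(3+9) = 1/4.
Hence δ ≥ (1/4)^(1/2) ≈ 0.500.

0.500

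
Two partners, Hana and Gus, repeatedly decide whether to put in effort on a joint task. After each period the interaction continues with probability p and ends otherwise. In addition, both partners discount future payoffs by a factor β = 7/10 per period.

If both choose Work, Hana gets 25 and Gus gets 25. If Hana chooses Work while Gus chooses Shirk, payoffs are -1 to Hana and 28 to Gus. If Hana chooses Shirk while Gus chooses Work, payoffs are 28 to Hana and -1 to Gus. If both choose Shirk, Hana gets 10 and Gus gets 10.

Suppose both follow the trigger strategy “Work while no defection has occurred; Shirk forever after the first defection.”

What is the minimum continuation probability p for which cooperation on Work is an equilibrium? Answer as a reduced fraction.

5/21

With continuation probability p and discount β, the effective per-period discount factor is βp.
Grim-trigger IC: βp ≥ (28−25)/(28−10) = 1/6.
So p ≥ (1/6)/(7/10) = 5/21.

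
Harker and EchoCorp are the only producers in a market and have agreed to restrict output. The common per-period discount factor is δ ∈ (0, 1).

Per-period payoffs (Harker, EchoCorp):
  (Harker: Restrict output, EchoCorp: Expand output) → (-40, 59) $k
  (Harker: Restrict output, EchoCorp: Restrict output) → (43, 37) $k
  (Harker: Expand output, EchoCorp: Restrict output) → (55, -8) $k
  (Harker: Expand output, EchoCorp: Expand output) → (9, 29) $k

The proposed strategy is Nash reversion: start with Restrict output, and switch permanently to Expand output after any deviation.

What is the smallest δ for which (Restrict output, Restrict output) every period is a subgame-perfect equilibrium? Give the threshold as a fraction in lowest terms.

11/15

For Harker: deviation gain 55−43 = 12, per-period punishment loss 43−9 = 34. IC gives δ ≥ 12/46 = 6/23.
For EchoCorp: gain 22, loss 8 per period, so δ ≥ 22/30 = 11/15.
The tighter constraint is EchoCorp's, so cooperation needs δ ≥ 11/15.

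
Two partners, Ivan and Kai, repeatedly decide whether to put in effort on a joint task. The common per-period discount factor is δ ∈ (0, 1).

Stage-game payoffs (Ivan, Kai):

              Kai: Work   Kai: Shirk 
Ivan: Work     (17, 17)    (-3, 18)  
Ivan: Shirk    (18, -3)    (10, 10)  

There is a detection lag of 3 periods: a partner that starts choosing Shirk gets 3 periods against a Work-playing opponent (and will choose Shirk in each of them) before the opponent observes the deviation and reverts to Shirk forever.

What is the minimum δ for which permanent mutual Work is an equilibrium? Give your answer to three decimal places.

0.500

Deviating for the 3 undetected periods gains 18−17 = 1 per period over cooperation, then loses 17−10 = 7 per period forever once punishment starts.
Gain: 1(1 + δ + … + δ^2); loss: 7·δ^3/(1−δ).
No profitable deviation ⇔ 1(1−δ^3) ≤ 7·δ^3, i.e. δ^3 ≥ 1/(1+7) = 1/8.
Hence δ ≥ (1/8)^(1/3) ≈ 0.500.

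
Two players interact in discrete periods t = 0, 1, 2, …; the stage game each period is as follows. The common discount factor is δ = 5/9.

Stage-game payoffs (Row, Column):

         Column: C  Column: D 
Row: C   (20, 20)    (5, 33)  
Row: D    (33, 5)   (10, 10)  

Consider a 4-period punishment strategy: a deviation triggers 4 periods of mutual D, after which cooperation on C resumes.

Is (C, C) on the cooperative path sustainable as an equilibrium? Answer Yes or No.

Comparing payoff streams over the 5 periods until play realigns: cooperate → 20(1+δ+…+δ^4); deviate → 33 + 10(δ+…+δ^4).
Cooperation is sustained iff (20−10)(δ+…+δ^4) ≥ 33−20.
δ+…+δ^4 = 5/9·(1−(5/9)^4)/(1−5/9) = 1.1309, and (33−20)/(20−10) = 1.3000.
1.1309 < 1.3000, so cooperation is not sustainable.

No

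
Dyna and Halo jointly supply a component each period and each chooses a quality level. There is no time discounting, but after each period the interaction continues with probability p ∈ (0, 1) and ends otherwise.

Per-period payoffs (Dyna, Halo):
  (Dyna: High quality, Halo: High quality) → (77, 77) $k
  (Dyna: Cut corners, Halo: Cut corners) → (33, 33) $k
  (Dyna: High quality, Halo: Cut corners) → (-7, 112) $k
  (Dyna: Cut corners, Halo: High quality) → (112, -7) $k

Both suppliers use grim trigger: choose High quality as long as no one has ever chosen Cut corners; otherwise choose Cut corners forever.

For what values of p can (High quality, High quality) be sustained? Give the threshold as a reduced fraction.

With no time discounting, the continuation probability p plays the role of the discount factor.
Grim-trigger IC: 77/(1−p) ≥ 112 + 33p/(1−p) ⇒ p ≥ (112−77)/(112−33) = 35/79.

35/79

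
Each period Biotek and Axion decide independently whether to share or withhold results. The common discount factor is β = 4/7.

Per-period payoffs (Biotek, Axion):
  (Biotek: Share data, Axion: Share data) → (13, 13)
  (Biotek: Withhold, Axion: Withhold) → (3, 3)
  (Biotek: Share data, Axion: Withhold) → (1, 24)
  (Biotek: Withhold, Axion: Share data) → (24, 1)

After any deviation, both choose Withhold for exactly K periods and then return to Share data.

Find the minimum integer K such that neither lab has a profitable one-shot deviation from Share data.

No profitable deviation requires (13−3)(β+…+β^K) ≥ 24−13, i.e. β+…+β^K ≥ 11/10 ≈ 1.1000.
With β = 4/7, the partial sums are K=1: 0.5714, K=2: 0.8980, K=3: 1.0845, K=4: 1.1912.
K = 4 is the first length at which the sum reaches 1.1000.

4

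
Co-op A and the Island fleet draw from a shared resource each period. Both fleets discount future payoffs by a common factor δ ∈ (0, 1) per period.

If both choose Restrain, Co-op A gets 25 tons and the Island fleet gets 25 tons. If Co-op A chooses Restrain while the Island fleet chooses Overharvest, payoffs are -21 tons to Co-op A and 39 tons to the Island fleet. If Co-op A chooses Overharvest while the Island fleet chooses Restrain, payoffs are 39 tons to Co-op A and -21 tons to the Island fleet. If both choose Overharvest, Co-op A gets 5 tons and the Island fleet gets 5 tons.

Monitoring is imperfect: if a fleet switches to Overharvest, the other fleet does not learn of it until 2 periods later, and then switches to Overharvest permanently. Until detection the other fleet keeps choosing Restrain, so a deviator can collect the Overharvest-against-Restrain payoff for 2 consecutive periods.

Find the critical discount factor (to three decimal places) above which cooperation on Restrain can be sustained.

Deviating for the 2 undetected periods gains 39−25 = 14 per period over cooperation, then loses 25−5 = 20 per period forever once punishment starts.
Gain: 14(1 + δ + … + δ^1); loss: 20·δ^2/(1−δ).
No profitable deviation ⇔ 14(1−δ^2) ≤ 20·δ^2, i.e. δ^2 ≥ 14/(14+20) = 7/17.
Hence δ ≥ (7/17)^(1/2) ≈ 0.642.

0.642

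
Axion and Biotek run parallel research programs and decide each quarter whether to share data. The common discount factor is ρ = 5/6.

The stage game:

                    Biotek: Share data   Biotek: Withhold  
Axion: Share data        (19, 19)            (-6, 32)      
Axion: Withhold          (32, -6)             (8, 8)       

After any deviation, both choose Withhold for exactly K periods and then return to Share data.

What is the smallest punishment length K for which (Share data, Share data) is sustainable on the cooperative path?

Need Σ_{k=1}^{K} ρ^k ≥ (32−19)/(19−8) = 1.1818 at ρ = 5/6.
At K = 1 the sum is 0.8333 < 1.1818; at K = 2 it is 1.5278 ≥ 1.1818.
So the minimum punishment length is K = 2.

2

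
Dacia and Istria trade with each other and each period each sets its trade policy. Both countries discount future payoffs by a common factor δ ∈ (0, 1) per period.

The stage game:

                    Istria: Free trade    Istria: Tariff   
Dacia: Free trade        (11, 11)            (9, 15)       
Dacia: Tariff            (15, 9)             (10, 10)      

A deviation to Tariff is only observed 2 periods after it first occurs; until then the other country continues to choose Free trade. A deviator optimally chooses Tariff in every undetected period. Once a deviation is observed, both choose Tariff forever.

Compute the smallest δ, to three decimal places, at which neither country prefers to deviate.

0.894

The best deviation is to choose Tariff for all 2 undetected periods, earning 15 each, then 10 forever once detected.
Deviation value: 15(1−δ^2)/(1−δ) + 10δ^2/(1−δ); cooperation value: 11/(1−δ).
IC: 11 ≥ 15(1−δ^2) + 10δ^2 = 15 − 5δ^2.
So δ^2 ≥ 4/5, giving δ ≥ (4/5)^(1/2) ≈ 0.894.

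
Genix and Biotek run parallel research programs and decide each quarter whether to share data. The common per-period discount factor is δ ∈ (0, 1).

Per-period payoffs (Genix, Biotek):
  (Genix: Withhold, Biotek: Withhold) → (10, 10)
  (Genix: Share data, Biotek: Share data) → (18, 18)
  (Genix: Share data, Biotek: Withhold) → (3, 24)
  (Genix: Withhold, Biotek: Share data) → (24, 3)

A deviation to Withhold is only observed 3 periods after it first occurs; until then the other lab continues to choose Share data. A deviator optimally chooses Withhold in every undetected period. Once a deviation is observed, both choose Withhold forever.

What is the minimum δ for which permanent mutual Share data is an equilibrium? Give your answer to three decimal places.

0.754

The best deviation is to choose Withhold for all 3 undetected periods, earning 24 each, then 10 forever once detected.
Deviation value: 24(1−δ^3)/(1−δ) + 10δ^3/(1−δ); cooperation value: 18/(1−δ).
IC: 18 ≥ 24(1−δ^3) + 10δ^3 = 24 − 14δ^3.
So δ^3 ≥ 6/14 = 3/7, giving δ ≥ (3/7)^(1/3) ≈ 0.754.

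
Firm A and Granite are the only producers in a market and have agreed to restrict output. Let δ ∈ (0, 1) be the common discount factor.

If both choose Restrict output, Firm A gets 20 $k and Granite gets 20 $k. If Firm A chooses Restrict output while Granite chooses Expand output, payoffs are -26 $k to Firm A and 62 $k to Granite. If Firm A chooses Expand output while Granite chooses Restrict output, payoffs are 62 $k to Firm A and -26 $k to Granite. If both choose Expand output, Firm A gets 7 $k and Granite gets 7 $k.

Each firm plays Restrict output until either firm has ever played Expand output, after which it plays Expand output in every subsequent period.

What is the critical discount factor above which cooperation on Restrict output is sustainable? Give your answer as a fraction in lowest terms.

20/(1−δ) ≥ 62 + 7δ/(1−δ)
20 ≥ 62 − 55δ
δ ≥ 42/55.

42/55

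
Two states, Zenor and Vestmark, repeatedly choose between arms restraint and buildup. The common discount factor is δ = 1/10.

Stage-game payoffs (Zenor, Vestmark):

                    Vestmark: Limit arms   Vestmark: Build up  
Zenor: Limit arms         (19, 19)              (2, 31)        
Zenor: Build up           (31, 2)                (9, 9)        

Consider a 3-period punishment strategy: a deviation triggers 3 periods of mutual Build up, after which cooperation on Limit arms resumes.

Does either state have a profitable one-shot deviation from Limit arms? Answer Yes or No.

Comparing payoff streams over the 4 periods until play realigns: cooperate → 19(1+δ+…+δ^3); deviate → 31 + 9(δ+…+δ^3).
Cooperation is sustained iff (19−9)(δ+…+δ^3) ≥ 31−19.
δ+…+δ^3 = 1/10·(1−(1/10)^3)/(1−1/10) = 0.1110, and (31−19)/(19−9) = 1.2000.
0.1110 < 1.2000, so cooperation is not sustainable.

Yes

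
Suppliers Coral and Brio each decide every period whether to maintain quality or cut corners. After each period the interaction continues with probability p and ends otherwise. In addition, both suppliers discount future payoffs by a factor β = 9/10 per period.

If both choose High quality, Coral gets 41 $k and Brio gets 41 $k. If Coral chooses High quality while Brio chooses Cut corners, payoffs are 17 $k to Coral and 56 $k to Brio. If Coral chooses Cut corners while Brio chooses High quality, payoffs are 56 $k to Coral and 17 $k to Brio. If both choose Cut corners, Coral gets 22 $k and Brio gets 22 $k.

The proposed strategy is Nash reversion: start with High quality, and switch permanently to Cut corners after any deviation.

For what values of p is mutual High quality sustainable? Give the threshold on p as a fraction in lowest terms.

With continuation probability p and discount β, the effective per-period discount factor is βp.
Grim-trigger IC: βp ≥ (56−41)/(56−22) = 15/34.
So p ≥ (15/34)/(9/10) = 25/51.

25/51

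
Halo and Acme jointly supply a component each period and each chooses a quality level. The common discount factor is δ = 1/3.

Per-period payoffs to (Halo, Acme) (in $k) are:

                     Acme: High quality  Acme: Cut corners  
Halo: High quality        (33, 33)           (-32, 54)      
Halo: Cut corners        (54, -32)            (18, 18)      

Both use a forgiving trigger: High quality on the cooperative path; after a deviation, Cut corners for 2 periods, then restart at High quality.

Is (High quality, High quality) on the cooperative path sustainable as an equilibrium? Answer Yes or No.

IC: δ+…+δ^2 ≥ (54−33)/(33−18) = 7/5.
At δ = 1/3: partial sum = 0.4444 < 1.4000. Cooperation not sustainable.

No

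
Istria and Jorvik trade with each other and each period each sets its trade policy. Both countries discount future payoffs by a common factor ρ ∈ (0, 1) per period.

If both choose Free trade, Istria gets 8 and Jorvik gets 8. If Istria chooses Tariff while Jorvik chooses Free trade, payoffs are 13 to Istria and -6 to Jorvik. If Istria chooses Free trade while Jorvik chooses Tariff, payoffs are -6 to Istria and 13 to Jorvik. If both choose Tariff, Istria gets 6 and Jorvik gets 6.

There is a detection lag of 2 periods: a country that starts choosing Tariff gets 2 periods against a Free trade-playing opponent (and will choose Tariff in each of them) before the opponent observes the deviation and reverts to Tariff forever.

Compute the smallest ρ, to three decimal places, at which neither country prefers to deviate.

0.845

The best deviation is to choose Tariff for all 2 undetected periods, earning 13 each, then 6 forever once detected.
Deviation value: 13(1−ρ^2)/(1−ρ) + 6ρ^2/(1−ρ); cooperation value: 8/(1−ρ).
IC: 8 ≥ 13(1−ρ^2) + 6ρ^2 = 13 − 7ρ^2.
So ρ^2 ≥ 5/7, giving ρ ≥ (5/7)^(1/2) ≈ 0.845.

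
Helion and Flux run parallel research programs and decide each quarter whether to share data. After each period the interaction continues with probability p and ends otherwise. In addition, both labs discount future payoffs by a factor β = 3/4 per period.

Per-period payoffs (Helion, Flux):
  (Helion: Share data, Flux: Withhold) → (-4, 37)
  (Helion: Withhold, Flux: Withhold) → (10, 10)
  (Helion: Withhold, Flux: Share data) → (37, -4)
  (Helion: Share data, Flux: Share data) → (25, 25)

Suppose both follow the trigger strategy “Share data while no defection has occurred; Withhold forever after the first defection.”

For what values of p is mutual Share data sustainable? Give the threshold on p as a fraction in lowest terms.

With continuation probability p and discount β, the effective per-period discount factor is βp.
Grim-trigger IC: βp ≥ (37−25)/(37−10) = 4/9.
So p ≥ (4/9)/(3/4) = 16/27.

16/27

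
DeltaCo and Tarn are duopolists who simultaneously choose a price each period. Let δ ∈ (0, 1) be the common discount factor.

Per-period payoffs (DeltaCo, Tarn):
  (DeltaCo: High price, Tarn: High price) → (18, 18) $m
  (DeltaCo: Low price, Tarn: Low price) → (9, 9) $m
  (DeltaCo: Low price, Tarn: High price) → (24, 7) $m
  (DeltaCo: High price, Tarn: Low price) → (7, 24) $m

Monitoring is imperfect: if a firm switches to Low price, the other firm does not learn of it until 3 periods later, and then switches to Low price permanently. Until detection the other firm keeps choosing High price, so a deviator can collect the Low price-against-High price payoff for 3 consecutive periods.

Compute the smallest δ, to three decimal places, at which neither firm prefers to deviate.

The best deviation is to choose Low price for all 3 undetected periods, earning 24 each, then 9 forever once detected.
Deviation value: 24(1−δ^3)/(1−δ) + 9δ^3/(1−δ); cooperation value: 18/(1−δ).
IC: 18 ≥ 24(1−δ^3) + 9δ^3 = 24 − 15δ^3.
So δ^3 ≥ 6/15 = 2/5, giving δ ≥ (2/5)^(1/3) ≈ 0.737.

0.737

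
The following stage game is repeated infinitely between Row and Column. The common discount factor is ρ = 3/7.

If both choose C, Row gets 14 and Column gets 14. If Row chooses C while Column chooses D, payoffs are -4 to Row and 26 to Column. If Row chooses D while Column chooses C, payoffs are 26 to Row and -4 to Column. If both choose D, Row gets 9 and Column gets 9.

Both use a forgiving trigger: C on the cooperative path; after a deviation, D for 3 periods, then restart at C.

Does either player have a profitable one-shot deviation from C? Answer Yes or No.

Yes

Comparing payoff streams over the 4 periods until play realigns: cooperate → 14(1+ρ+…+ρ^3); deviate → 26 + 9(ρ+…+ρ^3).
Cooperation is sustained iff (14−9)(ρ+…+ρ^3) ≥ 26−14.
ρ+…+ρ^3 = 3/7·(1−(3/7)^3)/(1−3/7) = 0.6910, and (26−14)/(14−9) = 2.4000.
0.6910 < 2.4000, so cooperation is not sustainable.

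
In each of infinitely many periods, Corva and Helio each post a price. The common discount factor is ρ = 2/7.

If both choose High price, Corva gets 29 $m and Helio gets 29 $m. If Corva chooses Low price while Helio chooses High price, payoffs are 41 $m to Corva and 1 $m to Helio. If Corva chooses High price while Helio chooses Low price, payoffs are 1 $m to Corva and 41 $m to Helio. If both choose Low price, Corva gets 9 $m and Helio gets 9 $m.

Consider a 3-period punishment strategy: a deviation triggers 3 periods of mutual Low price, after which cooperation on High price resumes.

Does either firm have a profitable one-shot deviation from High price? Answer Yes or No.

IC: ρ+…+ρ^3 ≥ (41−29)/(29−9) = 3/5.
At ρ = 2/7: partial sum = 0.3907 < 0.6000. Cooperation not sustainable.

Yes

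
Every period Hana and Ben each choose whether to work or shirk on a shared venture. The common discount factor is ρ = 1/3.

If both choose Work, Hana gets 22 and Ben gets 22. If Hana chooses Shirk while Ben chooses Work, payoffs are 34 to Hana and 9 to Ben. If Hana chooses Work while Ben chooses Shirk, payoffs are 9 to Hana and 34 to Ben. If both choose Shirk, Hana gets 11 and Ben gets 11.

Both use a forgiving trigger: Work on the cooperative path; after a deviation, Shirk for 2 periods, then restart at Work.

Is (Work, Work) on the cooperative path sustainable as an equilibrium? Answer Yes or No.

IC: ρ+…+ρ^2 ≥ (34−22)/(22−11) = 12/11.
At ρ = 1/3: partial sum = 0.4444 < 1.0909. Cooperation not sustainable.

No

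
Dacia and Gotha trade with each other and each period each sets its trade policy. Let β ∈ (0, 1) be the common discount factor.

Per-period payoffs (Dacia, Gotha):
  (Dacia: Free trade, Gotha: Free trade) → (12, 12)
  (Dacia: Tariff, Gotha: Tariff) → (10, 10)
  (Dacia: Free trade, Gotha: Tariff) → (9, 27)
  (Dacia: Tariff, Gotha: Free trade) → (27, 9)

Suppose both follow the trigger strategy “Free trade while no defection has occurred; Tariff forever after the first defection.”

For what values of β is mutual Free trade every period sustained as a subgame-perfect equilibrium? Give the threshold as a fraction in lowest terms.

15/17

Under grim trigger the critical discount factor is (T−C)/(T−P) with T = 27, C = 12, P = 10.
β* = (27−12)/(27−10) = 15/17.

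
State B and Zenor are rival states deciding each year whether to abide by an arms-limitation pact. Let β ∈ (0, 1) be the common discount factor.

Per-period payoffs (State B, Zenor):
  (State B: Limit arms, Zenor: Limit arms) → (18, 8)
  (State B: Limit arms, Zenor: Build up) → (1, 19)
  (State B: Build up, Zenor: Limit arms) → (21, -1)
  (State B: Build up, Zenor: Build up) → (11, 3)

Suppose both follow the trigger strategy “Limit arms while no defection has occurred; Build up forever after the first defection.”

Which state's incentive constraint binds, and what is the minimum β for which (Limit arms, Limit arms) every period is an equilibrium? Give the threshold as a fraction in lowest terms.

Zenor; β ≥ 11/16

State B's threshold: (21−18)/(21−11) = 3/10.
Zenor's threshold: (19−8)/(19−3) = 11/16.
3/10 < 11/16, so Zenor binds and β* = 11/16.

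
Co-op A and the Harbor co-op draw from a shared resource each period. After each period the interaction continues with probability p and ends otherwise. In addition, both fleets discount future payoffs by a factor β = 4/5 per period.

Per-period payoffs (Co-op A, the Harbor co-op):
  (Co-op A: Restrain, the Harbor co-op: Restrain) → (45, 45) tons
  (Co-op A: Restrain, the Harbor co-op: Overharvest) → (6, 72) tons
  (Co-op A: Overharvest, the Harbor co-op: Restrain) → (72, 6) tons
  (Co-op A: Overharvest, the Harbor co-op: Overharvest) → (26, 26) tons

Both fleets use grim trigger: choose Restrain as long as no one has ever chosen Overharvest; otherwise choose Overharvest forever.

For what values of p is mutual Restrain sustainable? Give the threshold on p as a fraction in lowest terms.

135/184

With continuation probability p and discount β, the effective per-period discount factor is βp.
Grim-trigger IC: βp ≥ (72−45)/(72−26) = 27/46.
So p ≥ (27/46)/(4/5) = 135/184.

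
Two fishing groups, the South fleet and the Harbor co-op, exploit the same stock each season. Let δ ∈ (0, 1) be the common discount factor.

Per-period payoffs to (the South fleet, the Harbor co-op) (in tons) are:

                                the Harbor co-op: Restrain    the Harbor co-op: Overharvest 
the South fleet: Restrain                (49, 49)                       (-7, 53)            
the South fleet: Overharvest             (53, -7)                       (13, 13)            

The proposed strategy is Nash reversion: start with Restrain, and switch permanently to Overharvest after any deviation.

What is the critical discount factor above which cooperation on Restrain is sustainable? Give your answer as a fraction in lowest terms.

49/(1−δ) ≥ 53 + 13δ/(1−δ)
49 ≥ 53 − 40δ
δ ≥ 4/40 = 1/10.

1/10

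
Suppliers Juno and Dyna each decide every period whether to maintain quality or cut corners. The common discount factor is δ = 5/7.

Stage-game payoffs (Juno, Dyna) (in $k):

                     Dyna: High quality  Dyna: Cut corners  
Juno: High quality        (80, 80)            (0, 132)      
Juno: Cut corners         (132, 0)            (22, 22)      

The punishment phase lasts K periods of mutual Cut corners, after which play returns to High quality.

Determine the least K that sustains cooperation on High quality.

Need Σ_{k=1}^{K} δ^k ≥ (132−80)/(80−22) = 0.8966 at δ = 5/7.
At K = 1 the sum is 0.7143 < 0.8966; at K = 2 it is 1.2245 ≥ 0.8966.
So the minimum punishment length is K = 2.

2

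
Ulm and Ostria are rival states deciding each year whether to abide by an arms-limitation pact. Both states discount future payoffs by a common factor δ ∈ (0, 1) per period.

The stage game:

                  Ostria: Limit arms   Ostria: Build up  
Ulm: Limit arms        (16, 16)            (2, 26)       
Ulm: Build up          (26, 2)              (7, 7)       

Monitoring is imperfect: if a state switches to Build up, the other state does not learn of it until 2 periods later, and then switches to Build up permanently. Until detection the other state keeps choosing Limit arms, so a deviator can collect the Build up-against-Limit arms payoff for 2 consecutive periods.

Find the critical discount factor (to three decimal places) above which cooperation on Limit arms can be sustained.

0.725

The best deviation is to choose Build up for all 2 undetected periods, earning 26 each, then 7 forever once detected.
Deviation value: 26(1−δ^2)/(1−δ) + 7δ^2/(1−δ); cooperation value: 16/(1−δ).
IC: 16 ≥ 26(1−δ^2) + 7δ^2 = 26 − 19δ^2.
So δ^2 ≥ 10/19, giving δ ≥ (10/19)^(1/2) ≈ 0.725.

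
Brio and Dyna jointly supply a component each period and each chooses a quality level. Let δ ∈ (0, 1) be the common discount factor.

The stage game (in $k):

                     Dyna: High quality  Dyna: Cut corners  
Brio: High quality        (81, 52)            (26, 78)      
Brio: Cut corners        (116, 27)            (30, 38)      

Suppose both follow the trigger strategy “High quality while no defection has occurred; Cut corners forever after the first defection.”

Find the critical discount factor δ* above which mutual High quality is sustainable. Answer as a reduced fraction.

Brio: cooperation gives 81 each period; deviation gives 116 once then 30 forever.
  81/(1−δ) ≥ 116 + 30δ/(1−δ) ⇒ δ ≥ 35/86.
Dyna: cooperation gives 52 each period; deviation gives 78 once then 38 forever.
  δ ≥ 26/40 = 13/20.
Both must hold, so the binding constraint is Dyna's: δ ≥ 13/20.

13/20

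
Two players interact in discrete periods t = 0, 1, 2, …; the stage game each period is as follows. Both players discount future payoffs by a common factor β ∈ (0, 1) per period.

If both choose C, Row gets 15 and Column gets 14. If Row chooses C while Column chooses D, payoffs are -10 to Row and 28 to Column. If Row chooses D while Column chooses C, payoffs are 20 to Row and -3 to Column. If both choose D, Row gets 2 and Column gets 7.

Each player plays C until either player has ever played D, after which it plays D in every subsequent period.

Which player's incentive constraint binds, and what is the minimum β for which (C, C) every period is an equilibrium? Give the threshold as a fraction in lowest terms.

Row: cooperation gives 15 each period; deviation gives 20 once then 2 forever.
  15/(1−β) ≥ 20 + 2β/(1−β) ⇒ β ≥ 5/18.
Column: cooperation gives 14 each period; deviation gives 28 once then 7 forever.
  β ≥ 14/21 = 2/3.
Both must hold, so the binding constraint is Column's: β ≥ 2/3.

Column; β ≥ 2/3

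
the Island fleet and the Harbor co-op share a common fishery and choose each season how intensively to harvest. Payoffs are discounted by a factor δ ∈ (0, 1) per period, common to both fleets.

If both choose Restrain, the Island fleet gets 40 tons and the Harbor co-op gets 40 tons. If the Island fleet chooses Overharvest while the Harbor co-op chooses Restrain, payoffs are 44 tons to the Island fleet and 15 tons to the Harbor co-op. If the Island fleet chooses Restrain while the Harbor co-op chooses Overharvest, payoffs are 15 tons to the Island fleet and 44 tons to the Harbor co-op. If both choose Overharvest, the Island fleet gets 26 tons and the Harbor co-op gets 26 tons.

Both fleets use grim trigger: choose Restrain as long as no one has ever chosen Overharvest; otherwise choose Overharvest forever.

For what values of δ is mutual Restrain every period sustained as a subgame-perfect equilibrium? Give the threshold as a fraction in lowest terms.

2/9

Under grim trigger the critical discount factor is (T−C)/(T−P) with T = 44, C = 40, P = 26.
δ* = (44−40)/(44−26) = 4/18 = 2/9.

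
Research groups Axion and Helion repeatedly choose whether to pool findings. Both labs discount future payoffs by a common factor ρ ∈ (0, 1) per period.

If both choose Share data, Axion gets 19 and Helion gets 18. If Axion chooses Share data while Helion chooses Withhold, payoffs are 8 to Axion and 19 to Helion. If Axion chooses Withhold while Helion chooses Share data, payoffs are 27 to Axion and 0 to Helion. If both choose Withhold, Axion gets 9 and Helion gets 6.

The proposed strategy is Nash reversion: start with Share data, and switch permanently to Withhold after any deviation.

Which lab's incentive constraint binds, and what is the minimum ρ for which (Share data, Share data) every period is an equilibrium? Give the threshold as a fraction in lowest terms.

Axion; ρ ≥ 4/9

Axion: cooperation gives 19 each period; deviation gives 27 once then 9 forever.
  19/(1−ρ) ≥ 27 + 9ρ/(1−ρ) ⇒ ρ ≥ 8/18 = 4/9.
Helion: cooperation gives 18 each period; deviation gives 19 once then 6 forever.
  ρ ≥ 1/13.
Both must hold, so the binding constraint is Axion's: ρ ≥ 4/9.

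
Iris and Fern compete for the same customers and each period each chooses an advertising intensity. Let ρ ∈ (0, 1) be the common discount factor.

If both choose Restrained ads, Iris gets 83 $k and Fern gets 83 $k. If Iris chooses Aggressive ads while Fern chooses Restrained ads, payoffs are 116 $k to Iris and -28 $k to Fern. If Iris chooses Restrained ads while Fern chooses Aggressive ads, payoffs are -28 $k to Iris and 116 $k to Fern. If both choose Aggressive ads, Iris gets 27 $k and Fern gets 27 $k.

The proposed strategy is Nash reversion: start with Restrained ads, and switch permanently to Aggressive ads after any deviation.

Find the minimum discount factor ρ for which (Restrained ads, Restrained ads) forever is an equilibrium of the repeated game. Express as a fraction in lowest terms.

33/89

83/(1−ρ) ≥ 116 + 27ρ/(1−ρ)
83 ≥ 116 − 89ρ
ρ ≥ 33/89.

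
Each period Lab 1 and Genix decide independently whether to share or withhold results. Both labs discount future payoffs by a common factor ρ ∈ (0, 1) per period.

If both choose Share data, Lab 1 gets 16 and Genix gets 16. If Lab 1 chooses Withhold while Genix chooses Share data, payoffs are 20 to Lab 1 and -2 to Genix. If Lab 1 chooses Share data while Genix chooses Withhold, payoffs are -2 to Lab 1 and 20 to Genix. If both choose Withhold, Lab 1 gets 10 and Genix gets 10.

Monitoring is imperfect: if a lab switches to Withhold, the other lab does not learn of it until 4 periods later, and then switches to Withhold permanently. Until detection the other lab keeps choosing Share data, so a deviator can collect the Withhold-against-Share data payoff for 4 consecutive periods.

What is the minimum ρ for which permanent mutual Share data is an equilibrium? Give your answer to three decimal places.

0.795

The best deviation is to choose Withhold for all 4 undetected periods, earning 20 each, then 10 forever once detected.
Deviation value: 20(1−ρ^4)/(1−ρ) + 10ρ^4/(1−ρ); cooperation value: 16/(1−ρ).
IC: 16 ≥ 20(1−ρ^4) + 10ρ^4 = 20 − 10ρ^4.
So ρ^4 ≥ 4/10 = 2/5, giving ρ ≥ (2/5)^(1/4) ≈ 0.795.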